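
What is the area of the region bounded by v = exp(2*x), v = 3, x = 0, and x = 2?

The difference (exp(2*x)) - (3) = exp(2*x) - 3 changes sign at x = log(3)/2 inside [0, 2], so split the integral there.
∫[0,log(3)/2] (exp(2*x) - 3) dx = 1 - 3*log(3)/2; the area of that piece is -1 + 3*log(3)/2.
∫[log(3)/2,2] (exp(2*x) - 3) dx = -15/2 + 3*log(3)/2 + exp(4)/2.
Total area = (-1 + 3*log(3)/2) + (-15/2 + 3*log(3)/2 + exp(4)/2) = -17/2 + 3*log(3) + exp(4)/2.

-17/2 + 3*log(3) + exp(4)/2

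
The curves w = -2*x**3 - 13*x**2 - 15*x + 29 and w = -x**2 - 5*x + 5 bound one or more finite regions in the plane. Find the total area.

Set the curves equal: -2*x**3 - 13*x**2 - 15*x + 29 = -x**2 - 5*x + 5, so -2*x**3 - 12*x**2 - 10*x + 24 = 0, which factors as -2*(x - 1)*(x + 3)*(x + 4) = 0. The curves meet at x = -4, -3, 1.
On [-4, -3], w = -x**2 - 5*x + 5 is on top; that piece has area ∫[-4,-3] (-(-2*x**3 - 12*x**2 - 10*x + 24)) dx = 3/2.
On [-3, 1], w = -2*x**3 - 13*x**2 - 15*x + 29 is on top; that piece has area ∫[-3,1] (-2*x**3 - 12*x**2 - 10*x + 24) dx = 64.
Total enclosed area = 3/2 + 64 = 131/2.

131/2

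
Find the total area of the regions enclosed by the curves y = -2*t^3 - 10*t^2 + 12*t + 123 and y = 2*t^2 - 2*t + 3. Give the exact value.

517

Set the curves equal: -2*t^3 - 10*t^2 + 12*t + 123 = 2*t^2 - 2*t + 3, so -2*t^3 - 12*t^2 + 14*t + 120 = 0, which factors as -2*(t - 3)*(t + 4)*(t + 5) = 0. The curves meet at t = -5, -4, 3.
On [-5, -4], y = 2*t^2 - 2*t + 3 is on top; that piece has area ∫[-5,-4] (-(-2*t^3 - 12*t^2 + 14*t + 120)) dt = 5/2.
On [-4, 3], y = -2*t^3 - 10*t^2 + 12*t + 123 is on top; that piece has area ∫[-4,3] (-2*t^3 - 12*t^2 + 14*t + 120) dt = 1029/2.
Total enclosed area = 5/2 + 1029/2 = 517.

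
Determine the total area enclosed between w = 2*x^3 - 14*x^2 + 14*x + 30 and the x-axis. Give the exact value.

296/3

The curve meets the x-axis where 2*x^3 - 14*x^2 + 14*x + 30 = 0, i.e. 2*(x - 5)*(x - 3)*(x + 1) = 0, at x = -1, 3, 5.
On [-1, 3] the curve lies above the axis; ∫[-1,3] (2*x^3 - 14*x^2 + 14*x + 30) dx = 256/3, giving area 256/3.
On [3, 5] the curve lies below the axis; ∫[3,5] (2*x^3 - 14*x^2 + 14*x + 30) dx = -40/3, giving area 40/3.
Total area = 256/3 + 40/3 = 296/3.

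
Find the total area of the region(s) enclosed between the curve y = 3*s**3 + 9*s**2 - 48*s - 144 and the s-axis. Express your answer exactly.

The curve meets the s-axis where 3*s**3 + 9*s**2 - 48*s - 144 = 0, i.e. 3*(s - 4)*(s + 3)*(s + 4) = 0, at s = -4, -3, 4.
On [-4, -3] the curve lies above the axis; ∫[-4,-3] (3*s**3 + 9*s**2 - 48*s - 144) ds = 15/4, giving area 15/4.
On [-3, 4] the curve lies below the axis; ∫[-3,4] (3*s**3 + 9*s**2 - 48*s - 144) ds = -3087/4, giving area 3087/4.
Total area = 15/4 + 3087/4 = 1551/2.

1551/2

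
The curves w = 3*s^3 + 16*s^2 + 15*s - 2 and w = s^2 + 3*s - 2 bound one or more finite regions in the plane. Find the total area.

71/2

Set the curves equal: 3*s^3 + 16*s^2 + 15*s - 2 = s^2 + 3*s - 2, so 3*s^3 + 15*s^2 + 12*s = 0, which factors as 3*s*(s + 1)*(s + 4) = 0. The curves meet at s = -4, -1, 0.
On [-4, -1], w = 3*s^3 + 16*s^2 + 15*s - 2 is on top; that piece has area ∫[-4,-1] (3*s^3 + 15*s^2 + 12*s) ds = 135/4.
On [-1, 0], w = s^2 + 3*s - 2 is on top; that piece has area ∫[-1,0] (-(3*s^3 + 15*s^2 + 12*s)) ds = 7/4.
Total enclosed area = 135/4 + 7/4 = 71/2.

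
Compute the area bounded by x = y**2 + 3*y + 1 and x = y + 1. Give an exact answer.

4/3

Both boundary curves give x as a function of y, so integrate with respect to y. Setting them equal: y**2 + 2*y = 0, i.e. y*(y + 2) = 0, so they meet at y = -2, 0.
For y in [-2, 0], x = y**2 + 3*y + 1 is on the left; area = ∫[-2,0] (-(y**2 + 2*y)) dy = 4/3.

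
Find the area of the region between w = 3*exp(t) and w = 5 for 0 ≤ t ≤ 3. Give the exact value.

The difference (3*exp(t)) - (5) = 3*exp(t) - 5 changes sign at t = log(5/3) inside [0, 3], so split the integral there.
∫[0,log(5/3)] (3*exp(t) - 5) dt = log(243/3125) + 2; the area of that piece is -2 + log(3125/243).
∫[log(5/3),3] (3*exp(t) - 5) dt = -20 - 5*log(3) + 5*log(5) + 3*exp(3).
Total area = (-2 + log(3125/243)) + (-20 - 5*log(3) + 5*log(5) + 3*exp(3)) = -22 - 10*log(3) + 10*log(5) + 3*exp(3).

-22 - 10*log(3) + 10*log(5) + 3*exp(3)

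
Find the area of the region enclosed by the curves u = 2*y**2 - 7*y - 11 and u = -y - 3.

Both boundary curves give u as a function of y, so integrate with respect to y. Setting them equal: 2*y**2 - 6*y - 8 = 0, i.e. 2*(y - 4)*(y + 1) = 0, so they meet at y = -1, 4.
For y in [-1, 4], u = 2*y**2 - 7*y - 11 is on the left; area = ∫[-1,4] (-(2*y**2 - 6*y - 8)) dy = 125/3.

125/3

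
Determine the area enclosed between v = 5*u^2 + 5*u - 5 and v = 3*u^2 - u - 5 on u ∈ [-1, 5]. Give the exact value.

The difference (5*u^2 + 5*u - 5) - (3*u^2 - u - 5) = 2*u^2 + 6*u changes sign at u = 0 inside [-1, 5], so split the integral there.
∫[-1,0] (2*u^2 + 6*u) du = -7/3; the area of that piece is 7/3.
∫[0,5] (2*u^2 + 6*u) du = 475/3.
Total area = 7/3 + 475/3 = 482/3.

482/3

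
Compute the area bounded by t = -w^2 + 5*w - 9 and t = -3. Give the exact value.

1/6

Both boundary curves give t as a function of w, so integrate with respect to w. Setting them equal: -w^2 + 5*w - 6 = 0, i.e. -(w - 3)*(w - 2) = 0, so they meet at w = 2, 3.
For w in [2, 3], t = -w^2 + 5*w - 9 is on the right; area = ∫[2,3] (-w^2 + 5*w - 6) dw = 1/6.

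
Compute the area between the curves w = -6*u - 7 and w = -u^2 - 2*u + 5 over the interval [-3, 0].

53/3

The difference (-6*u - 7) - (-u^2 - 2*u + 5) = u^2 - 4*u - 12 changes sign at u = -2 inside [-3, 0], so split the integral there.
∫[-3,-2] (u^2 - 4*u - 12) du = 13/3.
∫[-2,0] (u^2 - 4*u - 12) du = -40/3; the area of that piece is 40/3.
Total area = 13/3 + 40/3 = 53/3.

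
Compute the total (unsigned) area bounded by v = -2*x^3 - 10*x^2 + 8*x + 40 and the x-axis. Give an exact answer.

937/6

The curve meets the x-axis where -2*x^3 - 10*x^2 + 8*x + 40 = 0, i.e. -2*(x - 2)*(x + 2)*(x + 5) = 0, at x = -5, -2, 2.
On [-5, -2] the curve lies below the axis; ∫[-5,-2] (-2*x^3 - 10*x^2 + 8*x + 40) dx = -99/2, giving area 99/2.
On [-2, 2] the curve lies above the axis; ∫[-2,2] (-2*x^3 - 10*x^2 + 8*x + 40) dx = 320/3, giving area 320/3.
Total area = 99/2 + 320/3 = 937/6.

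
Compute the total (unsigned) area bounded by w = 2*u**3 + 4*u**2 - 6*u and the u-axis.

The curve meets the u-axis where 2*u**3 + 4*u**2 - 6*u = 0, i.e. 2*u*(u - 1)*(u + 3) = 0, at u = -3, 0, 1.
On [-3, 0] the curve lies above the axis; ∫[-3,0] (2*u**3 + 4*u**2 - 6*u) du = 45/2, giving area 45/2.
On [0, 1] the curve lies below the axis; ∫[0,1] (2*u**3 + 4*u**2 - 6*u) du = -7/6, giving area 7/6.
Total area = 45/2 + 7/6 = 71/3.

71/3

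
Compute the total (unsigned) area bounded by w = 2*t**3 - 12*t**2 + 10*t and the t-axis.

131/2

The curve meets the t-axis where 2*t**3 - 12*t**2 + 10*t = 0, i.e. 2*t*(t - 5)*(t - 1) = 0, at t = 0, 1, 5.
On [0, 1] the curve lies above the axis; ∫[0,1] (2*t**3 - 12*t**2 + 10*t) dt = 3/2, giving area 3/2.
On [1, 5] the curve lies below the axis; ∫[1,5] (2*t**3 - 12*t**2 + 10*t) dt = -64, giving area 64.
Total area = 3/2 + 64 = 131/2.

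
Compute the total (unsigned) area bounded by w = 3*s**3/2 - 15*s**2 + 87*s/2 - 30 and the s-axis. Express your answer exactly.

71/4

The curve meets the s-axis where 3*s**3/2 - 15*s**2 + 87*s/2 - 30 = 0, i.e. 3*(s - 5)*(s - 4)*(s - 1)/2 = 0, at s = 1, 4, 5.
On [1, 4] the curve lies above the axis; ∫[1,4] (3*s**3/2 - 15*s**2 + 87*s/2 - 30) ds = 135/8, giving area 135/8.
On [4, 5] the curve lies below the axis; ∫[4,5] (3*s**3/2 - 15*s**2 + 87*s/2 - 30) ds = -7/8, giving area 7/8.
Total area = 135/8 + 7/8 = 71/4.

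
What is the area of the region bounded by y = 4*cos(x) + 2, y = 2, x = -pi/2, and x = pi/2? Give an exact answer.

8

On [-pi/2, pi/2], (4*cos(x) + 2) - (2) = 4*cos(x) is ≥ 0 throughout, so the area is a single integral of |4*cos(x)|.
∫[-pi/2,pi/2] (4*cos(x)) dx = 8.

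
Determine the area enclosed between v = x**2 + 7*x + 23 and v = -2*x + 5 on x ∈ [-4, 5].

The difference (x**2 + 7*x + 23) - (-2*x + 5) = x**2 + 9*x + 18 changes sign at x = -3 inside [-4, 5], so split the integral there.
∫[-4,-3] (x**2 + 9*x + 18) dx = -7/6; the area of that piece is 7/6.
∫[-3,5] (x**2 + 9*x + 18) dx = 800/3.
Total area = 7/6 + 800/3 = 1607/6.

1607/6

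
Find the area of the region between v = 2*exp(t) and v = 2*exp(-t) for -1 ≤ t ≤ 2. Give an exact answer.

-8 + 2*exp(-2) + 2*exp(-1) + 2*exp(1) + 2*exp(2)

The difference (2*exp(t)) - (2*exp(-t)) = 2*exp(t) - 2*exp(-t) changes sign at t = 0 inside [-1, 2], so split the integral there.
∫[-1,0] (2*exp(t) - 2*exp(-t)) dt = -2*exp(1) - 2*exp(-1) + 4; the area of that piece is -4 + 2*exp(-1) + 2*exp(1).
∫[0,2] (2*exp(t) - 2*exp(-t)) dt = -4 + 2*exp(-2) + 2*exp(2).
Total area = (-4 + 2*exp(-1) + 2*exp(1)) + (-4 + 2*exp(-2) + 2*exp(2)) = -8 + 2*exp(-2) + 2*exp(-1) + 2*exp(1) + 2*exp(2).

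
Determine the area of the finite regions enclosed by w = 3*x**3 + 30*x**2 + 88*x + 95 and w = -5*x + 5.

Set the curves equal: 3*x**3 + 30*x**2 + 88*x + 95 = -5*x + 5, so 3*x**3 + 30*x**2 + 93*x + 90 = 0, which factors as 3*(x + 2)*(x + 3)*(x + 5) = 0. The curves meet at x = -5, -3, -2.
On [-5, -3], w = 3*x**3 + 30*x**2 + 88*x + 95 is on top; that piece has area ∫[-5,-3] (3*x**3 + 30*x**2 + 93*x + 90) dx = 8.
On [-3, -2], w = -5*x + 5 is on top; that piece has area ∫[-3,-2] (-(3*x**3 + 30*x**2 + 93*x + 90)) dx = 5/4.
Total enclosed area = 8 + 5/4 = 37/4.

37/4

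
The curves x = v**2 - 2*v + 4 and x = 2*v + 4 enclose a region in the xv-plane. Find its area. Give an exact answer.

32/3

Both boundary curves give x as a function of v, so integrate with respect to v. Setting them equal: v**2 - 4*v = 0, i.e. v*(v - 4) = 0, so they meet at v = 0, 4.
For v in [0, 4], x = v**2 - 2*v + 4 is on the left; area = ∫[0,4] (-(v**2 - 4*v)) dv = 32/3.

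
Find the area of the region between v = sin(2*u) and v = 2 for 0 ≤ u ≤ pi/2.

On [0, pi/2], (sin(2*u)) - (2) = sin(2*u) - 2 is ≤ 0 throughout, so the area is a single integral of |sin(2*u) - 2|.
∫[0,pi/2] (sin(2*u) - 2) du = 1 - pi; the area of that piece is -1 + pi.

-1 + pi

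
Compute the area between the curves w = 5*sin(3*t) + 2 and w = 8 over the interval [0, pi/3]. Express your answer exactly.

On [0, pi/3], (5*sin(3*t) + 2) - (8) = 5*sin(3*t) - 6 is ≤ 0 throughout, so the area is a single integral of |5*sin(3*t) - 6|.
∫[0,pi/3] (5*sin(3*t) - 6) dt = 10/3 - 2*pi; the area of that piece is -10/3 + 2*pi.

-10/3 + 2*pi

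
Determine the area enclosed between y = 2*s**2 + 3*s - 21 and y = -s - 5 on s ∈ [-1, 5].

108

The difference (2*s**2 + 3*s - 21) - (-s - 5) = 2*s**2 + 4*s - 16 changes sign at s = 2 inside [-1, 5], so split the integral there.
∫[-1,2] (2*s**2 + 4*s - 16) ds = -36; the area of that piece is 36.
∫[2,5] (2*s**2 + 4*s - 16) ds = 72.
Total area = 36 + 72 = 108.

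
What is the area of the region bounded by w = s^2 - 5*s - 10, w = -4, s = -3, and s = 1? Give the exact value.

The difference (s^2 - 5*s - 10) - (-4) = s^2 - 5*s - 6 changes sign at s = -1 inside [-3, 1], so split the integral there.
∫[-3,-1] (s^2 - 5*s - 6) ds = 50/3.
∫[-1,1] (s^2 - 5*s - 6) ds = -34/3; the area of that piece is 34/3.
Total area = 50/3 + 34/3 = 28.

28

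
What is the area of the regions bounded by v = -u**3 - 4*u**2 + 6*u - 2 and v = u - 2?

Set the curves equal: -u**3 - 4*u**2 + 6*u - 2 = u - 2, so -u**3 - 4*u**2 + 5*u = 0, which factors as -u*(u - 1)*(u + 5) = 0. The curves meet at u = -5, 0, 1.
On [-5, 0], v = u - 2 is on top; that piece has area ∫[-5,0] (-(-u**3 - 4*u**2 + 5*u)) du = 875/12.
On [0, 1], v = -u**3 - 4*u**2 + 6*u - 2 is on top; that piece has area ∫[0,1] (-u**3 - 4*u**2 + 5*u) du = 11/12.
Total enclosed area = 875/12 + 11/12 = 443/6.

443/6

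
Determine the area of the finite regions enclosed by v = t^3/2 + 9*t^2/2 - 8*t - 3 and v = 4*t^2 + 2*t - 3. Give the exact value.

2521/24

Set the curves equal: t^3/2 + 9*t^2/2 - 8*t - 3 = 4*t^2 + 2*t - 3, so t^3/2 + t^2/2 - 10*t = 0, which factors as t*(t - 4)*(t + 5)/2 = 0. The curves meet at t = -5, 0, 4.
On [-5, 0], v = t^3/2 + 9*t^2/2 - 8*t - 3 is on top; that piece has area ∫[-5,0] (t^3/2 + t^2/2 - 10*t) dt = 1625/24.
On [0, 4], v = 4*t^2 + 2*t - 3 is on top; that piece has area ∫[0,4] (-(t^3/2 + t^2/2 - 10*t)) dt = 112/3.
Total enclosed area = 1625/24 + 112/3 = 2521/24.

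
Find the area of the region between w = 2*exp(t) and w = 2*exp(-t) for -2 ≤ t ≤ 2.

The difference (2*exp(t)) - (2*exp(-t)) = 2*exp(t) - 2*exp(-t) changes sign at t = 0 inside [-2, 2], so split the integral there.
∫[-2,0] (2*exp(t) - 2*exp(-t)) dt = -2*exp(2) - 2*exp(-2) + 4; the area of that piece is -4 + 2*exp(-2) + 2*exp(2).
∫[0,2] (2*exp(t) - 2*exp(-t)) dt = -4 + 2*exp(-2) + 2*exp(2).
Total area = (-4 + 2*exp(-2) + 2*exp(2)) + (-4 + 2*exp(-2) + 2*exp(2)) = -8 + 4*exp(-2) + 4*exp(2).

-8 + 4*exp(-2) + 4*exp(2)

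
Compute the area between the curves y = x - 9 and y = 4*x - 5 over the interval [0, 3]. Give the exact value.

51/2

On [0, 3], (x - 9) - (4*x - 5) = -3*x - 4 is ≤ 0 throughout, so the area is a single integral of |-3*x - 4|.
∫[0,3] (-3*x - 4) dx = -51/2; the area of that piece is 51/2.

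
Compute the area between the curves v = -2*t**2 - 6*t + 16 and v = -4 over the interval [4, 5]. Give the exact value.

On [4, 5], (-2*t**2 - 6*t + 16) - (-4) = -2*t**2 - 6*t + 20 is ≤ 0 throughout, so the area is a single integral of |-2*t**2 - 6*t + 20|.
∫[4,5] (-2*t**2 - 6*t + 20) dt = -143/3; the area of that piece is 143/3.

143/3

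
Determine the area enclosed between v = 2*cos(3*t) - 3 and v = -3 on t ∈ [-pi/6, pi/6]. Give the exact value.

On [-pi/6, pi/6], (2*cos(3*t) - 3) - (-3) = 2*cos(3*t) is ≥ 0 throughout, so the area is a single integral of |2*cos(3*t)|.
∫[-pi/6,pi/6] (2*cos(3*t)) dt = 4/3.

4/3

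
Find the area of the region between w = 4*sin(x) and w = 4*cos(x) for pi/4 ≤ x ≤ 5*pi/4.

On [pi/4, 5*pi/4], (4*sin(x)) - (4*cos(x)) = 4*sin(x) - 4*cos(x) is ≥ 0 throughout, so the area is a single integral of |4*sin(x) - 4*cos(x)|.
∫[pi/4,5*pi/4] (4*sin(x) - 4*cos(x)) dx = 8*sqrt(2).

8*sqrt(2)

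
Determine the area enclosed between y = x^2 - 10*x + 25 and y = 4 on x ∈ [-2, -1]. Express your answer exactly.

115/3

On [-2, -1], (x^2 - 10*x + 25) - (4) = x^2 - 10*x + 21 is ≥ 0 throughout, so the area is a single integral of |x^2 - 10*x + 21|.
∫[-2,-1] (x^2 - 10*x + 21) dx = 115/3.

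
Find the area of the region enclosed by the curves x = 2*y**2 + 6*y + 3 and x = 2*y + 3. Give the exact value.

8/3

Both boundary curves give x as a function of y, so integrate with respect to y. Setting them equal: 2*y**2 + 4*y = 0, i.e. 2*y*(y + 2) = 0, so they meet at y = -2, 0.
For y in [-2, 0], x = 2*y**2 + 6*y + 3 is on the left; area = ∫[-2,0] (-(2*y**2 + 4*y)) dy = 8/3.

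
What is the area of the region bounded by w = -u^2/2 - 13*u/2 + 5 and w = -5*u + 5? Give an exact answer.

9/4

Set the curves equal: -u^2/2 - 13*u/2 + 5 = -5*u + 5, so -u^2/2 - 3*u/2 = 0, which factors as -u*(u + 3)/2 = 0. The curves meet at u = -3, 0.
On [-3, 0], w = -u^2/2 - 13*u/2 + 5 is on top; that piece has area ∫[-3,0] (-u^2/2 - 3*u/2) du = 9/4.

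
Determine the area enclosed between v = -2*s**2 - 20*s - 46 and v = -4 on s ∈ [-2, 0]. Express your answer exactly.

On [-2, 0], (-2*s**2 - 20*s - 46) - (-4) = -2*s**2 - 20*s - 42 is ≤ 0 throughout, so the area is a single integral of |-2*s**2 - 20*s - 42|.
∫[-2,0] (-2*s**2 - 20*s - 42) ds = -148/3; the area of that piece is 148/3.

148/3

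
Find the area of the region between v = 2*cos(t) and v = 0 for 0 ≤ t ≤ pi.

The difference (2*cos(t)) - (0) = 2*cos(t) changes sign at t = pi/2 inside [0, pi], so split the integral there.
∫[0,pi/2] (2*cos(t)) dt = 2.
∫[pi/2,pi] (2*cos(t)) dt = -2; the area of that piece is 2.
Total area = 2 + 2 = 4.

4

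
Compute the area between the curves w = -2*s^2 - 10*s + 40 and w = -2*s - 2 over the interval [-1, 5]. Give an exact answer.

The difference (-2*s^2 - 10*s + 40) - (-2*s - 2) = -2*s^2 - 8*s + 42 changes sign at s = 3 inside [-1, 5], so split the integral there.
∫[-1,3] (-2*s^2 - 8*s + 42) ds = 352/3.
∫[3,5] (-2*s^2 - 8*s + 42) ds = -136/3; the area of that piece is 136/3.
Total area = 352/3 + 136/3 = 488/3.

488/3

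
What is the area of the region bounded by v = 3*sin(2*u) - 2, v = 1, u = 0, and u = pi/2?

-3 + 3*pi/2

On [0, pi/2], (3*sin(2*u) - 2) - (1) = 3*sin(2*u) - 3 is ≤ 0 throughout, so the area is a single integral of |3*sin(2*u) - 3|.
∫[0,pi/2] (3*sin(2*u) - 3) du = 3 - 3*pi/2; the area of that piece is -3 + 3*pi/2.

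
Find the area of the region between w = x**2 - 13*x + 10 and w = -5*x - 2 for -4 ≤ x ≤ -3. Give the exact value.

157/3

On [-4, -3], (x**2 - 13*x + 10) - (-5*x - 2) = x**2 - 8*x + 12 is ≥ 0 throughout, so the area is a single integral of |x**2 - 8*x + 12|.
∫[-4,-3] (x**2 - 8*x + 12) dx = 157/3.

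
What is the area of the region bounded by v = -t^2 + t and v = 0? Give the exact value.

Set the curves equal: -t^2 + t = 0, so -t^2 + t = 0, which factors as -t*(t - 1) = 0. The curves meet at t = 0, 1.
On [0, 1], v = -t^2 + t is on top; that piece has area ∫[0,1] (-t^2 + t) dt = 1/6.

1/6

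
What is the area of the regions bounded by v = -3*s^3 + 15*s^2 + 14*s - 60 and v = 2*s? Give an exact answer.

Set the curves equal: -3*s^3 + 15*s^2 + 14*s - 60 = 2*s, so -3*s^3 + 15*s^2 + 12*s - 60 = 0, which factors as -3*(s - 5)*(s - 2)*(s + 2) = 0. The curves meet at s = -2, 2, 5.
On [-2, 2], v = 2*s is on top; that piece has area ∫[-2,2] (-(-3*s^3 + 15*s^2 + 12*s - 60)) ds = 160.
On [2, 5], v = -3*s^3 + 15*s^2 + 14*s - 60 is on top; that piece has area ∫[2,5] (-3*s^3 + 15*s^2 + 12*s - 60) ds = 297/4.
Total enclosed area = 160 + 297/4 = 937/4.

937/4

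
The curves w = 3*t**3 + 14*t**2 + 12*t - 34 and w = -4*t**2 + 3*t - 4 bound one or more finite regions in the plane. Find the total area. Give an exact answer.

243/2

Set the curves equal: 3*t**3 + 14*t**2 + 12*t - 34 = -4*t**2 + 3*t - 4, so 3*t**3 + 18*t**2 + 9*t - 30 = 0, which factors as 3*(t - 1)*(t + 2)*(t + 5) = 0. The curves meet at t = -5, -2, 1.
On [-5, -2], w = 3*t**3 + 14*t**2 + 12*t - 34 is on top; that piece has area ∫[-5,-2] (3*t**3 + 18*t**2 + 9*t - 30) dt = 243/4.
On [-2, 1], w = -4*t**2 + 3*t - 4 is on top; that piece has area ∫[-2,1] (-(3*t**3 + 18*t**2 + 9*t - 30)) dt = 243/4.
Total enclosed area = 243/4 + 243/4 = 243/2.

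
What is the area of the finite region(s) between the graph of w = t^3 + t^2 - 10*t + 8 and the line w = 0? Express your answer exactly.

443/6

The curve meets the t-axis where t^3 + t^2 - 10*t + 8 = 0, i.e. (t - 2)*(t - 1)*(t + 4) = 0, at t = -4, 1, 2.
On [-4, 1] the curve lies above the axis; ∫[-4,1] (t^3 + t^2 - 10*t + 8) dt = 875/12, giving area 875/12.
On [1, 2] the curve lies below the axis; ∫[1,2] (t^3 + t^2 - 10*t + 8) dt = -11/12, giving area 11/12.
Total area = 875/12 + 11/12 = 443/6.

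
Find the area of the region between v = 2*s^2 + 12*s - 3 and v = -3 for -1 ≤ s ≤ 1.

The difference (2*s^2 + 12*s - 3) - (-3) = 2*s^2 + 12*s changes sign at s = 0 inside [-1, 1], so split the integral there.
∫[-1,0] (2*s^2 + 12*s) ds = -16/3; the area of that piece is 16/3.
∫[0,1] (2*s^2 + 12*s) ds = 20/3.
Total area = 16/3 + 20/3 = 12.

12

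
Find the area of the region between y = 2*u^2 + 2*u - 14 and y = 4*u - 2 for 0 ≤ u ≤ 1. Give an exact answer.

37/3

On [0, 1], (2*u^2 + 2*u - 14) - (4*u - 2) = 2*u^2 - 2*u - 12 is ≤ 0 throughout, so the area is a single integral of |2*u^2 - 2*u - 12|.
∫[0,1] (2*u^2 - 2*u - 12) du = -37/3; the area of that piece is 37/3.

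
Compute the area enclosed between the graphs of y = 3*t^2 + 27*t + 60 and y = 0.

Set the curves equal: 3*t^2 + 27*t + 60 = 0, so 3*t^2 + 27*t + 60 = 0, which factors as 3*(t + 4)*(t + 5) = 0. The curves meet at t = -5, -4.
On [-5, -4], y = 0 is on top; that piece has area ∫[-5,-4] (-(3*t^2 + 27*t + 60)) dt = 1/2.

1/2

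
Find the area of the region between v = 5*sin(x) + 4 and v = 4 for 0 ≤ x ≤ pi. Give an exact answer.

10

On [0, pi], (5*sin(x) + 4) - (4) = 5*sin(x) is ≥ 0 throughout, so the area is a single integral of |5*sin(x)|.
∫[0,pi] (5*sin(x)) dx = 10.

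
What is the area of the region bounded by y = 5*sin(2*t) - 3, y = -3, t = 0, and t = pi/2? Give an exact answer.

On [0, pi/2], (5*sin(2*t) - 3) - (-3) = 5*sin(2*t) is ≥ 0 throughout, so the area is a single integral of |5*sin(2*t)|.
∫[0,pi/2] (5*sin(2*t)) dt = 5.

5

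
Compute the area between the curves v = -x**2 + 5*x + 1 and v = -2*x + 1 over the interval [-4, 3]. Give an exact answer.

The difference (-x**2 + 5*x + 1) - (-2*x + 1) = -x**2 + 7*x changes sign at x = 0 inside [-4, 3], so split the integral there.
∫[-4,0] (-x**2 + 7*x) dx = -232/3; the area of that piece is 232/3.
∫[0,3] (-x**2 + 7*x) dx = 45/2.
Total area = 232/3 + 45/2 = 599/6.

599/6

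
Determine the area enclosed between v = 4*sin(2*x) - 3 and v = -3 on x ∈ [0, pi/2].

4

On [0, pi/2], (4*sin(2*x) - 3) - (-3) = 4*sin(2*x) is ≥ 0 throughout, so the area is a single integral of |4*sin(2*x)|.
∫[0,pi/2] (4*sin(2*x)) dx = 4.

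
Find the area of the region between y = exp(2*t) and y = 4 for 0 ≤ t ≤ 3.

-31/2 + 8*log(2) + exp(6)/2

The difference (exp(2*t)) - (4) = exp(2*t) - 4 changes sign at t = log(2) inside [0, 3], so split the integral there.
∫[0,log(2)] (exp(2*t) - 4) dt = 3/2 - log(16); the area of that piece is -3/2 + log(16).
∫[log(2),3] (exp(2*t) - 4) dt = -14 + 4*log(2) + exp(6)/2.
Total area = (-3/2 + log(16)) + (-14 + 4*log(2) + exp(6)/2) = -31/2 + 8*log(2) + exp(6)/2.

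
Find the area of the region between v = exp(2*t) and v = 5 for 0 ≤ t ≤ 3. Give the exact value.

The difference (exp(2*t)) - (5) = exp(2*t) - 5 changes sign at t = log(5)/2 inside [0, 3], so split the integral there.
∫[0,log(5)/2] (exp(2*t) - 5) dt = 2 - 5*log(5)/2; the area of that piece is -2 + 5*log(5)/2.
∫[log(5)/2,3] (exp(2*t) - 5) dt = -35/2 + 5*log(5)/2 + exp(6)/2.
Total area = (-2 + 5*log(5)/2) + (-35/2 + 5*log(5)/2 + exp(6)/2) = -39/2 + 5*log(5) + exp(6)/2.

-39/2 + 5*log(5) + exp(6)/2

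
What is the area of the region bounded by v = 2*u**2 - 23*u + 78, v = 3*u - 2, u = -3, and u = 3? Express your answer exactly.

516

On [-3, 3], (2*u**2 - 23*u + 78) - (3*u - 2) = 2*u**2 - 26*u + 80 is ≥ 0 throughout, so the area is a single integral of |2*u**2 - 26*u + 80|.
∫[-3,3] (2*u**2 - 26*u + 80) du = 516.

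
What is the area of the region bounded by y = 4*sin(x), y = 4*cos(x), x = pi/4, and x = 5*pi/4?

On [pi/4, 5*pi/4], (4*sin(x)) - (4*cos(x)) = 4*sin(x) - 4*cos(x) is ≥ 0 throughout, so the area is a single integral of |4*sin(x) - 4*cos(x)|.
∫[pi/4,5*pi/4] (4*sin(x) - 4*cos(x)) dx = 8*sqrt(2).

8*sqrt(2)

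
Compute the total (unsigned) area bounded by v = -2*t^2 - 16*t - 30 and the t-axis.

8/3

The curve meets the t-axis where -2*t^2 - 16*t - 30 = 0, i.e. -2*(t + 3)*(t + 5) = 0, at t = -5, -3.
On [-5, -3] the curve lies above the axis; ∫[-5,-3] (-2*t^2 - 16*t - 30) dt = 8/3, giving area 8/3.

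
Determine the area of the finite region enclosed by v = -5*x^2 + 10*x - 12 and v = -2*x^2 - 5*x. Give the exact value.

Set the curves equal: -5*x^2 + 10*x - 12 = -2*x^2 - 5*x, so -3*x^2 + 15*x - 12 = 0, which factors as -3*(x - 4)*(x - 1) = 0. The curves meet at x = 1, 4.
On [1, 4], v = -5*x^2 + 10*x - 12 is on top; that piece has area ∫[1,4] (-3*x^2 + 15*x - 12) dx = 27/2.

27/2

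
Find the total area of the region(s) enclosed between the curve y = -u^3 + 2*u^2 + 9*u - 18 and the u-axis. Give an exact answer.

The curve meets the u-axis where -u^3 + 2*u^2 + 9*u - 18 = 0, i.e. -(u - 3)*(u - 2)*(u + 3) = 0, at u = -3, 2, 3.
On [-3, 2] the curve lies below the axis; ∫[-3,2] (-u^3 + 2*u^2 + 9*u - 18) du = -875/12, giving area 875/12.
On [2, 3] the curve lies above the axis; ∫[2,3] (-u^3 + 2*u^2 + 9*u - 18) du = 11/12, giving area 11/12.
Total area = 875/12 + 11/12 = 443/6.

443/6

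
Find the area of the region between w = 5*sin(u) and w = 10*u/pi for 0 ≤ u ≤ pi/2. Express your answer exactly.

5 - 5*pi/4

On [0, pi/2], (5*sin(u)) - (10*u/pi) = -10*u/pi + 5*sin(u) is ≥ 0 throughout, so the area is a single integral of |-10*u/pi + 5*sin(u)|.
∫[0,pi/2] (-10*u/pi + 5*sin(u)) du = 5 - 5*pi/4.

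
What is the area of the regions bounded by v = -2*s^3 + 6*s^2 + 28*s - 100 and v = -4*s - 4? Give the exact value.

517

Set the curves equal: -2*s^3 + 6*s^2 + 28*s - 100 = -4*s - 4, so -2*s^3 + 6*s^2 + 32*s - 96 = 0, which factors as -2*(s - 4)*(s - 3)*(s + 4) = 0. The curves meet at s = -4, 3, 4.
On [-4, 3], v = -4*s - 4 is on top; that piece has area ∫[-4,3] (-(-2*s^3 + 6*s^2 + 32*s - 96)) ds = 1029/2.
On [3, 4], v = -2*s^3 + 6*s^2 + 28*s - 100 is on top; that piece has area ∫[3,4] (-2*s^3 + 6*s^2 + 32*s - 96) ds = 5/2.
Total enclosed area = 1029/2 + 5/2 = 517.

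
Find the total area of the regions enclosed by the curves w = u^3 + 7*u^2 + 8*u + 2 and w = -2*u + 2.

253/12

Set the curves equal: u^3 + 7*u^2 + 8*u + 2 = -2*u + 2, so u^3 + 7*u^2 + 10*u = 0, which factors as u*(u + 2)*(u + 5) = 0. The curves meet at u = -5, -2, 0.
On [-5, -2], w = u^3 + 7*u^2 + 8*u + 2 is on top; that piece has area ∫[-5,-2] (u^3 + 7*u^2 + 10*u) du = 63/4.
On [-2, 0], w = -2*u + 2 is on top; that piece has area ∫[-2,0] (-(u^3 + 7*u^2 + 10*u)) du = 16/3.
Total enclosed area = 63/4 + 16/3 = 253/12.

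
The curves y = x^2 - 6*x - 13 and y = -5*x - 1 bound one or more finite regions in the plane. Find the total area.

Set the curves equal: x^2 - 6*x - 13 = -5*x - 1, so x^2 - x - 12 = 0, which factors as (x - 4)*(x + 3) = 0. The curves meet at x = -3, 4.
On [-3, 4], y = -5*x - 1 is on top; that piece has area ∫[-3,4] (-(x^2 - x - 12)) dx = 343/6.

343/6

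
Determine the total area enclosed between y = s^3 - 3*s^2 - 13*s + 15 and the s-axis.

128

The curve meets the s-axis where s^3 - 3*s^2 - 13*s + 15 = 0, i.e. (s - 5)*(s - 1)*(s + 3) = 0, at s = -3, 1, 5.
On [-3, 1] the curve lies above the axis; ∫[-3,1] (s^3 - 3*s^2 - 13*s + 15) ds = 64, giving area 64.
On [1, 5] the curve lies below the axis; ∫[1,5] (s^3 - 3*s^2 - 13*s + 15) ds = -64, giving area 64.
Total area = 64 + 64 = 128.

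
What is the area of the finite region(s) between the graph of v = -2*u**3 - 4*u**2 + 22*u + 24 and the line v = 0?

The curve meets the u-axis where -2*u**3 - 4*u**2 + 22*u + 24 = 0, i.e. -2*(u - 3)*(u + 1)*(u + 4) = 0, at u = -4, -1, 3.
On [-4, -1] the curve lies below the axis; ∫[-4,-1] (-2*u**3 - 4*u**2 + 22*u + 24) du = -99/2, giving area 99/2.
On [-1, 3] the curve lies above the axis; ∫[-1,3] (-2*u**3 - 4*u**2 + 22*u + 24) du = 320/3, giving area 320/3.
Total area = 99/2 + 320/3 = 937/6.

937/6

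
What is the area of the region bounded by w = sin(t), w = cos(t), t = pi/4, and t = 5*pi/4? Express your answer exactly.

On [pi/4, 5*pi/4], (sin(t)) - (cos(t)) = sin(t) - cos(t) is ≥ 0 throughout, so the area is a single integral of |sin(t) - cos(t)|.
∫[pi/4,5*pi/4] (sin(t) - cos(t)) dt = 2*sqrt(2).

2*sqrt(2)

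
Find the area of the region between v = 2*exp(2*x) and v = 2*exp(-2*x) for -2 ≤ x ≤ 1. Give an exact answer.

The difference (2*exp(2*x)) - (2*exp(-2*x)) = 2*exp(2*x) - 2*exp(-2*x) changes sign at x = 0 inside [-2, 1], so split the integral there.
∫[-2,0] (2*exp(2*x) - 2*exp(-2*x)) dx = -exp(4) - exp(-4) + 2; the area of that piece is -2 + exp(-4) + exp(4).
∫[0,1] (2*exp(2*x) - 2*exp(-2*x)) dx = -2 + exp(-2) + exp(2).
Total area = (-2 + exp(-4) + exp(4)) + (-2 + exp(-2) + exp(2)) = -4 + exp(-4) + exp(-2) + exp(2) + exp(4).

-4 + exp(-4) + exp(-2) + exp(2) + exp(4)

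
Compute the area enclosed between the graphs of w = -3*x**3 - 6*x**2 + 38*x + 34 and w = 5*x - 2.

Set the curves equal: -3*x**3 - 6*x**2 + 38*x + 34 = 5*x - 2, so -3*x**3 - 6*x**2 + 33*x + 36 = 0, which factors as -3*(x - 3)*(x + 1)*(x + 4) = 0. The curves meet at x = -4, -1, 3.
On [-4, -1], w = 5*x - 2 is on top; that piece has area ∫[-4,-1] (-(-3*x**3 - 6*x**2 + 33*x + 36)) dx = 297/4.
On [-1, 3], w = -3*x**3 - 6*x**2 + 38*x + 34 is on top; that piece has area ∫[-1,3] (-3*x**3 - 6*x**2 + 33*x + 36) dx = 160.
Total enclosed area = 297/4 + 160 = 937/4.

937/4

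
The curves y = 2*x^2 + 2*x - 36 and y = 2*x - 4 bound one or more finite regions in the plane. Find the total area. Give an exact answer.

512/3

Set the curves equal: 2*x^2 + 2*x - 36 = 2*x - 4, so 2*x^2 - 32 = 0, which factors as 2*(x - 4)*(x + 4) = 0. The curves meet at x = -4, 4.
On [-4, 4], y = 2*x - 4 is on top; that piece has area ∫[-4,4] (-(2*x^2 - 32)) dx = 512/3.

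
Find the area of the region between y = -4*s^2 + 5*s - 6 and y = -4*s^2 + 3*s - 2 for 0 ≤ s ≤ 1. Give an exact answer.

3

On [0, 1], (-4*s^2 + 5*s - 6) - (-4*s^2 + 3*s - 2) = 2*s - 4 is ≤ 0 throughout, so the area is a single integral of |2*s - 4|.
∫[0,1] (2*s - 4) ds = -3; the area of that piece is 3.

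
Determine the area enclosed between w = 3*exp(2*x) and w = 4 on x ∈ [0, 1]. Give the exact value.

-13/2 - 4*log(3) + 8*log(2) + 3*exp(2)/2

The difference (3*exp(2*x)) - (4) = 3*exp(2*x) - 4 changes sign at x = -log(3)/2 + log(2) inside [0, 1], so split the integral there.
∫[0,-log(3)/2 + log(2)] (3*exp(2*x) - 4) dx = log(9/16) + 1/2; the area of that piece is -1/2 + log(16/9).
∫[-log(3)/2 + log(2),1] (3*exp(2*x) - 4) dx = -6 - 2*log(3) + 4*log(2) + 3*exp(2)/2.
Total area = (-1/2 + log(16/9)) + (-6 - 2*log(3) + 4*log(2) + 3*exp(2)/2) = -13/2 - 4*log(3) + 8*log(2) + 3*exp(2)/2.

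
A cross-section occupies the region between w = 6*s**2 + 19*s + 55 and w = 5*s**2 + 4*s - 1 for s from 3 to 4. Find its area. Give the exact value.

On [3, 4], (6*s**2 + 19*s + 55) - (5*s**2 + 4*s - 1) = s**2 + 15*s + 56 is ≥ 0 throughout, so the area is a single integral of |s**2 + 15*s + 56|.
∫[3,4] (s**2 + 15*s + 56) ds = 725/6.

725/6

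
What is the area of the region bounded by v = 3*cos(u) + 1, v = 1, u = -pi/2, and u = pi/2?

On [-pi/2, pi/2], (3*cos(u) + 1) - (1) = 3*cos(u) is ≥ 0 throughout, so the area is a single integral of |3*cos(u)|.
∫[-pi/2,pi/2] (3*cos(u)) du = 6.

6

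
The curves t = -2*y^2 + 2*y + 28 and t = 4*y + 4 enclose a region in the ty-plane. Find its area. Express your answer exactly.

343/3

Both boundary curves give t as a function of y, so integrate with respect to y. Setting them equal: -2*y^2 - 2*y + 24 = 0, i.e. -2*(y - 3)*(y + 4) = 0, so they meet at y = -4, 3.
For y in [-4, 3], t = -2*y^2 + 2*y + 28 is on the right; area = ∫[-4,3] (-2*y^2 - 2*y + 24) dy = 343/3.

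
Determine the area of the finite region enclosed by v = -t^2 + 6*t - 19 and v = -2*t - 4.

Set the curves equal: -t^2 + 6*t - 19 = -2*t - 4, so -t^2 + 8*t - 15 = 0, which factors as -(t - 5)*(t - 3) = 0. The curves meet at t = 3, 5.
On [3, 5], v = -t^2 + 6*t - 19 is on top; that piece has area ∫[3,5] (-t^2 + 8*t - 15) dt = 4/3.

4/3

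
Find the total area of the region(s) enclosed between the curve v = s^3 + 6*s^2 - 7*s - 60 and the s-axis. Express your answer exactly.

The curve meets the s-axis where s^3 + 6*s^2 - 7*s - 60 = 0, i.e. (s - 3)*(s + 4)*(s + 5) = 0, at s = -5, -4, 3.
On [-5, -4] the curve lies above the axis; ∫[-5,-4] (s^3 + 6*s^2 - 7*s - 60) ds = 5/4, giving area 5/4.
On [-4, 3] the curve lies below the axis; ∫[-4,3] (s^3 + 6*s^2 - 7*s - 60) ds = -1029/4, giving area 1029/4.
Total area = 5/4 + 1029/4 = 517/2.

517/2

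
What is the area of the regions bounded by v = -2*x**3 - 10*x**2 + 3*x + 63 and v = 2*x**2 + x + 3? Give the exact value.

Set the curves equal: -2*x**3 - 10*x**2 + 3*x + 63 = 2*x**2 + x + 3, so -2*x**3 - 12*x**2 + 2*x + 60 = 0, which factors as -2*(x - 2)*(x + 3)*(x + 5) = 0. The curves meet at x = -5, -3, 2.
On [-5, -3], v = 2*x**2 + x + 3 is on top; that piece has area ∫[-5,-3] (-(-2*x**3 - 12*x**2 + 2*x + 60)) dx = 16.
On [-3, 2], v = -2*x**3 - 10*x**2 + 3*x + 63 is on top; that piece has area ∫[-3,2] (-2*x**3 - 12*x**2 + 2*x + 60) dx = 375/2.
Total enclosed area = 16 + 375/2 = 407/2.

407/2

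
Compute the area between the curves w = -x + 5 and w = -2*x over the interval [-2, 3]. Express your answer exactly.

55/2

On [-2, 3], (-x + 5) - (-2*x) = x + 5 is ≥ 0 throughout, so the area is a single integral of |x + 5|.
∫[-2,3] (x + 5) dx = 55/2.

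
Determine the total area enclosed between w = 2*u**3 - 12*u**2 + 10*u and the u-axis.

The curve meets the u-axis where 2*u**3 - 12*u**2 + 10*u = 0, i.e. 2*u*(u - 5)*(u - 1) = 0, at u = 0, 1, 5.
On [0, 1] the curve lies above the axis; ∫[0,1] (2*u**3 - 12*u**2 + 10*u) du = 3/2, giving area 3/2.
On [1, 5] the curve lies below the axis; ∫[1,5] (2*u**3 - 12*u**2 + 10*u) du = -64, giving area 64.
Total area = 3/2 + 64 = 131/2.

131/2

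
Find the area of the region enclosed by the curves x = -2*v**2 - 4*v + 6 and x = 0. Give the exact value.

Both boundary curves give x as a function of v, so integrate with respect to v. Setting them equal: -2*v**2 - 4*v + 6 = 0, i.e. -2*(v - 1)*(v + 3) = 0, so they meet at v = -3, 1.
For v in [-3, 1], x = -2*v**2 - 4*v + 6 is on the right; area = ∫[-3,1] (-2*v**2 - 4*v + 6) dv = 64/3.

64/3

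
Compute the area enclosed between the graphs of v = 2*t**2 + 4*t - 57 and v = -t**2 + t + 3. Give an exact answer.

Set the curves equal: 2*t**2 + 4*t - 57 = -t**2 + t + 3, so 3*t**2 + 3*t - 60 = 0, which factors as 3*(t - 4)*(t + 5) = 0. The curves meet at t = -5, 4.
On [-5, 4], v = -t**2 + t + 3 is on top; that piece has area ∫[-5,4] (-(3*t**2 + 3*t - 60)) dt = 729/2.

729/2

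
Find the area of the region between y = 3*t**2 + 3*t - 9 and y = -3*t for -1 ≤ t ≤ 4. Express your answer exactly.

97

The difference (3*t**2 + 3*t - 9) - (-3*t) = 3*t**2 + 6*t - 9 changes sign at t = 1 inside [-1, 4], so split the integral there.
∫[-1,1] (3*t**2 + 6*t - 9) dt = -16; the area of that piece is 16.
∫[1,4] (3*t**2 + 6*t - 9) dt = 81.
Total area = 16 + 81 = 97.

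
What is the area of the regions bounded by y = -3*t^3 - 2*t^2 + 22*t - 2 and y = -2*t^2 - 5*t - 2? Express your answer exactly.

243/2

Set the curves equal: -3*t^3 - 2*t^2 + 22*t - 2 = -2*t^2 - 5*t - 2, so -3*t^3 + 27*t = 0, which factors as -3*t*(t - 3)*(t + 3) = 0. The curves meet at t = -3, 0, 3.
On [-3, 0], y = -2*t^2 - 5*t - 2 is on top; that piece has area ∫[-3,0] (-(-3*t^3 + 27*t)) dt = 243/4.
On [0, 3], y = -3*t^3 - 2*t^2 + 22*t - 2 is on top; that piece has area ∫[0,3] (-3*t^3 + 27*t) dt = 243/4.
Total enclosed area = 243/4 + 243/4 = 243/2.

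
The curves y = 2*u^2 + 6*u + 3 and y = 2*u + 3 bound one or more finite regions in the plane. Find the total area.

Set the curves equal: 2*u^2 + 6*u + 3 = 2*u + 3, so 2*u^2 + 4*u = 0, which factors as 2*u*(u + 2) = 0. The curves meet at u = -2, 0.
On [-2, 0], y = 2*u + 3 is on top; that piece has area ∫[-2,0] (-(2*u^2 + 4*u)) du = 8/3.

8/3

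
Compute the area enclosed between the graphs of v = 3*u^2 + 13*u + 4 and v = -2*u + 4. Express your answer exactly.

Set the curves equal: 3*u^2 + 13*u + 4 = -2*u + 4, so 3*u^2 + 15*u = 0, which factors as 3*u*(u + 5) = 0. The curves meet at u = -5, 0.
On [-5, 0], v = -2*u + 4 is on top; that piece has area ∫[-5,0] (-(3*u^2 + 15*u)) du = 125/2.

125/2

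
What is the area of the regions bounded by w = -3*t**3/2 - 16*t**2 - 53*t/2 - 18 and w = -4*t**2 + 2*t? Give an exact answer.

37/8

Set the curves equal: -3*t**3/2 - 16*t**2 - 53*t/2 - 18 = -4*t**2 + 2*t, so -3*t**3/2 - 12*t**2 - 57*t/2 - 18 = 0, which factors as -3*(t + 1)*(t + 3)*(t + 4)/2 = 0. The curves meet at t = -4, -3, -1.
On [-4, -3], w = -4*t**2 + 2*t is on top; that piece has area ∫[-4,-3] (-(-3*t**3/2 - 12*t**2 - 57*t/2 - 18)) dt = 5/8.
On [-3, -1], w = -3*t**3/2 - 16*t**2 - 53*t/2 - 18 is on top; that piece has area ∫[-3,-1] (-3*t**3/2 - 12*t**2 - 57*t/2 - 18) dt = 4.
Total enclosed area = 5/8 + 4 = 37/8.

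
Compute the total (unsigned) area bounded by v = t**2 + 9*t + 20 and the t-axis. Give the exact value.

1/6

The curve meets the t-axis where t**2 + 9*t + 20 = 0, i.e. (t + 4)*(t + 5) = 0, at t = -5, -4.
On [-5, -4] the curve lies below the axis; ∫[-5,-4] (t**2 + 9*t + 20) dt = -1/6, giving area 1/6.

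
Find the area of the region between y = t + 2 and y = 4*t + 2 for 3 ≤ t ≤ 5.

24

On [3, 5], (t + 2) - (4*t + 2) = -3*t is ≤ 0 throughout, so the area is a single integral of |-3*t|.
∫[3,5] (-3*t) dt = -24; the area of that piece is 24.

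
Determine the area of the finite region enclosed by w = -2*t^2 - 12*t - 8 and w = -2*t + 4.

Set the curves equal: -2*t^2 - 12*t - 8 = -2*t + 4, so -2*t^2 - 10*t - 12 = 0, which factors as -2*(t + 2)*(t + 3) = 0. The curves meet at t = -3, -2.
On [-3, -2], w = -2*t^2 - 12*t - 8 is on top; that piece has area ∫[-3,-2] (-2*t^2 - 10*t - 12) dt = 1/3.

1/3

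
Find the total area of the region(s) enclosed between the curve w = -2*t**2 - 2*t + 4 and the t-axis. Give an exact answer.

The curve meets the t-axis where -2*t**2 - 2*t + 4 = 0, i.e. -2*(t - 1)*(t + 2) = 0, at t = -2, 1.
On [-2, 1] the curve lies above the axis; ∫[-2,1] (-2*t**2 - 2*t + 4) dt = 9, giving area 9.

9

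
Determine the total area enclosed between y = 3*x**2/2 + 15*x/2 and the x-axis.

The curve meets the x-axis where 3*x**2/2 + 15*x/2 = 0, i.e. 3*x*(x + 5)/2 = 0, at x = -5, 0.
On [-5, 0] the curve lies below the axis; ∫[-5,0] (3*x**2/2 + 15*x/2) dx = -125/4, giving area 125/4.

125/4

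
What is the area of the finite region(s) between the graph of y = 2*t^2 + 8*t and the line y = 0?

64/3

The curve meets the t-axis where 2*t^2 + 8*t = 0, i.e. 2*t*(t + 4) = 0, at t = -4, 0.
On [-4, 0] the curve lies below the axis; ∫[-4,0] (2*t^2 + 8*t) dt = -64/3, giving area 64/3.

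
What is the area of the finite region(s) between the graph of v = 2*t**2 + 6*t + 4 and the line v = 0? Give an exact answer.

1/3

The curve meets the t-axis where 2*t**2 + 6*t + 4 = 0, i.e. 2*(t + 1)*(t + 2) = 0, at t = -2, -1.
On [-2, -1] the curve lies below the axis; ∫[-2,-1] (2*t**2 + 6*t + 4) dt = -1/3, giving area 1/3.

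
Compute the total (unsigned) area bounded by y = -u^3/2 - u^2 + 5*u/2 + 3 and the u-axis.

253/24

The curve meets the u-axis where -u^3/2 - u^2 + 5*u/2 + 3 = 0, i.e. -(u - 2)*(u + 1)*(u + 3)/2 = 0, at u = -3, -1, 2.
On [-3, -1] the curve lies below the axis; ∫[-3,-1] (-u^3/2 - u^2 + 5*u/2 + 3) du = -8/3, giving area 8/3.
On [-1, 2] the curve lies above the axis; ∫[-1,2] (-u^3/2 - u^2 + 5*u/2 + 3) du = 63/8, giving area 63/8.
Total area = 8/3 + 63/8 = 253/24.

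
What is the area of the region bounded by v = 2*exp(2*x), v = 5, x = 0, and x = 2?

The difference (2*exp(2*x)) - (5) = 2*exp(2*x) - 5 changes sign at x = -log(2)/2 + log(5)/2 inside [0, 2], so split the integral there.
∫[0,-log(2)/2 + log(5)/2] (2*exp(2*x) - 5) dx = log(4*sqrt(10)/125) + 3/2; the area of that piece is -3/2 + log(25*sqrt(10)/8).
∫[-log(2)/2 + log(5)/2,2] (2*exp(2*x) - 5) dx = -25/2 - 5*log(2)/2 + 5*log(5)/2 + exp(4).
Total area = (-3/2 + log(25*sqrt(10)/8)) + (-25/2 - 5*log(2)/2 + 5*log(5)/2 + exp(4)) = -14 - 11*log(2)/2 + log(10)/2 + 9*log(5)/2 + exp(4).

-14 - 11*log(2)/2 + log(10)/2 + 9*log(5)/2 + exp(4)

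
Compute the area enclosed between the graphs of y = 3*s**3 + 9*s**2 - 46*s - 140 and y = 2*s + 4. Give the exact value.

Set the curves equal: 3*s**3 + 9*s**2 - 46*s - 140 = 2*s + 4, so 3*s**3 + 9*s**2 - 48*s - 144 = 0, which factors as 3*(s - 4)*(s + 3)*(s + 4) = 0. The curves meet at s = -4, -3, 4.
On [-4, -3], y = 3*s**3 + 9*s**2 - 46*s - 140 is on top; that piece has area ∫[-4,-3] (3*s**3 + 9*s**2 - 48*s - 144) ds = 15/4.
On [-3, 4], y = 2*s + 4 is on top; that piece has area ∫[-3,4] (-(3*s**3 + 9*s**2 - 48*s - 144)) ds = 3087/4.
Total enclosed area = 15/4 + 3087/4 = 1551/2.

1551/2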